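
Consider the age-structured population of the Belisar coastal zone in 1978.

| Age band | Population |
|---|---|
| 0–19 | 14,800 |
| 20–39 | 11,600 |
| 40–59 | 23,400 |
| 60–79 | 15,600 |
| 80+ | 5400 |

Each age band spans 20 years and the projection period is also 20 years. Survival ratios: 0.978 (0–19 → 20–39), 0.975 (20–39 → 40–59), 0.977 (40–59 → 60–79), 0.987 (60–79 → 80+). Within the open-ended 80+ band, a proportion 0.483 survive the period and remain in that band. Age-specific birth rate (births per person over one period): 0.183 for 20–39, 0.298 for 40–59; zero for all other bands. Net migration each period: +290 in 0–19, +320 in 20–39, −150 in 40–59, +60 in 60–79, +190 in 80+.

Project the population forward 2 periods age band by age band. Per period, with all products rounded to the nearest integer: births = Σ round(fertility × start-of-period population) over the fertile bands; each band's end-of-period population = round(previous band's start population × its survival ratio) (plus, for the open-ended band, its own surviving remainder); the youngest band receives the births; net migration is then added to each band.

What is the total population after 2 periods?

72662

(Bands numbered youngest = 1 to oldest = 5.)
After projecting period 1:
Births: 11600 × 0.183 = 2123  |  23400 × 0.298 = 6973 → 9096
Band 2: 14800 × 0.978 = 14474
Band 3: 11600 × 0.975 = 11310
Band 4: 23400 × 0.977 = 22862
Band 5: 15600 × 0.987 + 5400 × 0.483 = 15397 + 2608 = 18005
Net migration: Band 1 + 290 → 9386; Band 2 + 320 → 14794; Band 3 − 150 → 11160; Band 4 + 60 → 22922; Band 5 + 190 → 18195
Giving 9386 / 14794 / 11160 / 22922 / 18195.
After projecting period 2:
Births: 14794 × 0.183 = 2707  |  11160 × 0.298 = 3326 → 6033
Band 2: 9386 × 0.978 = 9180
Band 3: 14794 × 0.975 = 14424
Band 4: 11160 × 0.977 = 10903
Band 5: 22922 × 0.987 + 18195 × 0.483 = 22624 + 8788 = 31412
Net migration: Band 1 + 290 → 6323; Band 2 + 320 → 9500; Band 3 − 150 → 14274; Band 4 + 60 → 10963; Band 5 + 190 → 31602
Giving 6323 / 9500 / 14274 / 10963 / 31602.
Total after period 2: 6323 + 9500 + 14274 + 10963 + 31602 = 72662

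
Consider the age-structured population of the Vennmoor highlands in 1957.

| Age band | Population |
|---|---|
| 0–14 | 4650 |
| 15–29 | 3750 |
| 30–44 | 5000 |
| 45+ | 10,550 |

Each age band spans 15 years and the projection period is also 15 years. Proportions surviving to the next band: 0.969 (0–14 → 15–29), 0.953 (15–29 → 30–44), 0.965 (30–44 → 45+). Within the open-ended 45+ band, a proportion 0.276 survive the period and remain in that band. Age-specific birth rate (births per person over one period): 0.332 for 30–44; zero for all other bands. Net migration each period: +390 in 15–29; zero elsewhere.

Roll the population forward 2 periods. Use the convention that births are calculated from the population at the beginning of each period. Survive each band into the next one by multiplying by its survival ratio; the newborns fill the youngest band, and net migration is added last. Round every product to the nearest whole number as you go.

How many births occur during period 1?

— Period 1 —
Births: 5000 × 0.332 = 1660
15–29: 4650 × 0.969 = 4506
30–44: 3750 × 0.953 = 3574
45+: 5000 × 0.965 + 10550 × 0.276 = 4825 + 2912 = 7737
Net migration: 15–29 + 390 → 4896
→ [1660, 4896, 3574, 7737]

1660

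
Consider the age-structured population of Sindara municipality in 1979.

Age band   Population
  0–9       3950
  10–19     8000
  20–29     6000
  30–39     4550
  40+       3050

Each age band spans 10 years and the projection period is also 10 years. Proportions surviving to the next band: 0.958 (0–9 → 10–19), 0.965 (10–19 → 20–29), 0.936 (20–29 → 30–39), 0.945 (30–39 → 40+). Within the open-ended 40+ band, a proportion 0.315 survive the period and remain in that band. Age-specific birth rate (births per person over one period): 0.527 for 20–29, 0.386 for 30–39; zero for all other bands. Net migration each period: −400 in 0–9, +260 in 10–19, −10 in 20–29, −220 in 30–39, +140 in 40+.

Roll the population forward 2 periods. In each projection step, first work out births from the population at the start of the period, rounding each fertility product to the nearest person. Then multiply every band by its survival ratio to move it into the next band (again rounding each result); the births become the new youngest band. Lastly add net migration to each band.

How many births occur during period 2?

6146

Let group 1 be 0–9 through group 5 = 40+.
Period 1:
Births: 6000 × 0.527 = 3162 ; 4550 × 0.386 = 1756 → total 4918
Group 2: 3950 × 0.958 = 3784
Group 3: 8000 × 0.965 = 7720
Group 4: 6000 × 0.936 = 5616
Group 5: 4550 × 0.945 + 3050 × 0.315 = 4300 + 961 = 5261
Net migration: Group 1 − 400 → 4518; Group 2 + 260 → 4044; Group 3 − 10 → 7710; Group 4 − 220 → 5396; Group 5 + 140 → 5401
End of period: [4518, 4044, 7710, 5396, 5401]
Period 2:
Births: 7710 × 0.527 = 4063 ; 5396 × 0.386 = 2083 → total 6146
Group 2: 4518 × 0.958 = 4328
Group 3: 4044 × 0.965 = 3902
Group 4: 7710 × 0.936 = 7217
Group 5: 5396 × 0.945 + 5401 × 0.315 = 5099 + 1701 = 6800
Net migration: Group 1 − 400 → 5746; Group 2 + 260 → 4588; Group 3 − 10 → 3892; Group 4 − 220 → 6997; Group 5 + 140 → 6940
End of period: [5746, 4588, 3892, 6997, 6940]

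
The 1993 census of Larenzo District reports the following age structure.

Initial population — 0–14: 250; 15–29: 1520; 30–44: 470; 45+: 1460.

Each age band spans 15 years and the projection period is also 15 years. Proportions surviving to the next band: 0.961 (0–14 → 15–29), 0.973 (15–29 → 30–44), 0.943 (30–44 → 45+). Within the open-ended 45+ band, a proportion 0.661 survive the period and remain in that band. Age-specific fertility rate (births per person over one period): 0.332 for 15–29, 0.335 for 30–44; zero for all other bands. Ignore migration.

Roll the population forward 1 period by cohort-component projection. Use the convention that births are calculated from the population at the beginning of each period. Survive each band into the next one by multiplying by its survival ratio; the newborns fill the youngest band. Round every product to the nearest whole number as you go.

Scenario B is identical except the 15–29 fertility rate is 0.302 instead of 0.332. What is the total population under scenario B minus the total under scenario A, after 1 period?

Period 1:
Births: 1520 * 0.332 = 505, 470 * 0.335 = 157 → 662
15–29: 250 * 0.961 = 240
30–44: 1520 * 0.973 = 1479
45+: 470 * 0.943 + 1460 * 0.661 = 443 + 965 = 1408
End of period: [662, 240, 1479, 1408]
Scenario A total after 1 period: 3789
Scenario B projection —
Period 1:
Births: 1520 * 0.302 = 459, 470 * 0.335 = 157 → 616
15–29: 250 * 0.961 = 240
30–44: 1520 * 0.973 = 1479
45+: 470 * 0.943 + 1460 * 0.661 = 443 + 965 = 1408
End of period: [616, 240, 1479, 1408]
Scenario B total after 1 period: 3743
Difference B − A = 3743 − 3789 = -46

-46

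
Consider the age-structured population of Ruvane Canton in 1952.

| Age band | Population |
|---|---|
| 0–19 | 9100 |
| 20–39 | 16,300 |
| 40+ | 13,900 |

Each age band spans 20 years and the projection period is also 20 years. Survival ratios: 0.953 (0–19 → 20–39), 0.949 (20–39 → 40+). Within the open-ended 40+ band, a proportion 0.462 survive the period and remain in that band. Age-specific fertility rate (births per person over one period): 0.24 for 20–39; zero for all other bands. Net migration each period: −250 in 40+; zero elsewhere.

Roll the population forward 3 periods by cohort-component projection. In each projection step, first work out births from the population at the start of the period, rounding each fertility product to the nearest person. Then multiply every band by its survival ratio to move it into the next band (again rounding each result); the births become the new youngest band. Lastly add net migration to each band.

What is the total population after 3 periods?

14472

Let group 1 be 0–19 through group 3 = 40+.
After projecting period 1:
Births: 16300 * 0.24 = 3912
Group 2: 9100 * 0.953 = 8672
Group 3: 16300 * 0.949 + 13900 * 0.462 = 15469 + 6422 = 21891
Net migration: Group 3 − 250 → 21641
Giving 3912 / 8672 / 21641.
After projecting period 2:
Births: 8672 * 0.24 = 2081
Group 2: 3912 * 0.953 = 3728
Group 3: 8672 * 0.949 + 21641 * 0.462 = 8230 + 9998 = 18228
Net migration: Group 3 − 250 → 17978
Giving 2081 / 3728 / 17978.
After projecting period 3:
Births: 3728 * 0.24 = 895
Group 2: 2081 * 0.953 = 1983
Group 3: 3728 * 0.949 + 17978 * 0.462 = 3538 + 8306 = 11844
Net migration: Group 3 − 250 → 11594
Giving 895 / 1983 / 11594.
Total after period 3: 895 + 1983 + 11594 = 14472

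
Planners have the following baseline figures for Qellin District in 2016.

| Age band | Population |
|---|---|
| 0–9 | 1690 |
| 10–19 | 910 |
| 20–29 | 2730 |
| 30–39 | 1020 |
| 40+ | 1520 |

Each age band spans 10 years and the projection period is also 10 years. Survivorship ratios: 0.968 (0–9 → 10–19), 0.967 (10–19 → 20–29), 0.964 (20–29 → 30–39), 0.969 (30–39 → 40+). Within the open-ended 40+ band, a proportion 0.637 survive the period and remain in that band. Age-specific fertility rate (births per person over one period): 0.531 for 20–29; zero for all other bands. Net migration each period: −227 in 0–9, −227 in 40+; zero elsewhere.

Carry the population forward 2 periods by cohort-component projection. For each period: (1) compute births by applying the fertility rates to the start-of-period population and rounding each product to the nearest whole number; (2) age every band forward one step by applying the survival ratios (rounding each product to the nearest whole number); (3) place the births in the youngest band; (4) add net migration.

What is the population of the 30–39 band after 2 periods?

[period 1]
Births: 2730 * 0.531 = 1450
10–19: 1690 * 0.968 = 1636
20–29: 910 * 0.967 = 880
30–39: 2730 * 0.964 = 2632
40+: 1020 * 0.969 + 1520 * 0.637 = 988 + 968 = 1956
Net migration: 0–9 − 227 → 1223; 40+ − 227 → 1729
Population now: 0–9=1223, 10–19=1636, 20–29=880, 30–39=2632, 40+=1729
[period 2]
Births: 880 * 0.531 = 467
10–19: 1223 * 0.968 = 1184
20–29: 1636 * 0.967 = 1582
30–39: 880 * 0.964 = 848
40+: 2632 * 0.969 + 1729 * 0.637 = 2550 + 1101 = 3651
Net migration: 0–9 − 227 → 240; 40+ − 227 → 3424
Population now: 0–9=240, 10–19=1184, 20–29=1582, 30–39=848, 40+=3424

848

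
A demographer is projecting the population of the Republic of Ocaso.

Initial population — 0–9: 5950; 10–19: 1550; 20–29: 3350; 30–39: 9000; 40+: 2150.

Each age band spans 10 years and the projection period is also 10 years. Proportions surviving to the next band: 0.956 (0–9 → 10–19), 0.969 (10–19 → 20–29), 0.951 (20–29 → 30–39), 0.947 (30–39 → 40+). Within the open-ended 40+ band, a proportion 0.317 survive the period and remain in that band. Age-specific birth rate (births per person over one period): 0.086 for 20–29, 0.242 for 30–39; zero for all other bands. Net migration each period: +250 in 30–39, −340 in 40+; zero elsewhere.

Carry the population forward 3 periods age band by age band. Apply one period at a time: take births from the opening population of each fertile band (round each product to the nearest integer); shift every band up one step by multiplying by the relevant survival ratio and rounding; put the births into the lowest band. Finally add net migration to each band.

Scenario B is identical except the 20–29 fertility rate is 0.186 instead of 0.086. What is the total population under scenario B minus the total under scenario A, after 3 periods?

1005

Call the groups 1 to 5, youngest first.
— Period 1 —
Births: 3350 * 0.086 = 288, 9000 * 0.242 = 2178 → 2466
Group 2: 5950 * 0.956 = 5688
Group 3: 1550 * 0.969 = 1502
Group 4: 3350 * 0.951 = 3186
Group 5: 9000 * 0.947 + 2150 * 0.317 = 8523 + 682 = 9205
Net migration: Group 4 + 250 → 3436; Group 5 − 340 → 8865
Population now: 0–9=2466, 10–19=5688, 20–29=1502, 30–39=3436, 40+=8865
— Period 2 —
Births: 1502 * 0.086 = 129, 3436 * 0.242 = 832 → 961
Group 2: 2466 * 0.956 = 2357
Group 3: 5688 * 0.969 = 5512
Group 4: 1502 * 0.951 = 1428
Group 5: 3436 * 0.947 + 8865 * 0.317 = 3254 + 2810 = 6064
Net migration: Group 4 + 250 → 1678; Group 5 − 340 → 5724
Population now: 0–9=961, 10–19=2357, 20–29=5512, 30–39=1678, 40+=5724
— Period 3 —
Births: 5512 * 0.086 = 474, 1678 * 0.242 = 406 → 880
Group 2: 961 * 0.956 = 919
Group 3: 2357 * 0.969 = 2284
Group 4: 5512 * 0.951 = 5242
Group 5: 1678 * 0.947 + 5724 * 0.317 = 1589 + 1815 = 3404
Net migration: Group 4 + 250 → 5492; Group 5 − 340 → 3064
Population now: 0–9=880, 10–19=919, 20–29=2284, 30–39=5492, 40+=3064
Scenario A total after 3 periods: 12639
Scenario B projection —
— Period 1 —
Births: 3350 * 0.186 = 623, 9000 * 0.242 = 2178 → 2801
Group 2: 5950 * 0.956 = 5688
Group 3: 1550 * 0.969 = 1502
Group 4: 3350 * 0.951 = 3186
Group 5: 9000 * 0.947 + 2150 * 0.317 = 8523 + 682 = 9205
Net migration: Group 4 + 250 → 3436; Group 5 − 340 → 8865
Population now: 0–9=2801, 10–19=5688, 20–29=1502, 30–39=3436, 40+=8865
— Period 2 —
Births: 1502 * 0.186 = 279, 3436 * 0.242 = 832 → 1111
Group 2: 2801 * 0.956 = 2678
Group 3: 5688 * 0.969 = 5512
Group 4: 1502 * 0.951 = 1428
Group 5: 3436 * 0.947 + 8865 * 0.317 = 3254 + 2810 = 6064
Net migration: Group 4 + 250 → 1678; Group 5 − 340 → 5724
Population now: 0–9=1111, 10–19=2678, 20–29=5512, 30–39=1678, 40+=5724
— Period 3 —
Births: 5512 * 0.186 = 1025, 1678 * 0.242 = 406 → 1431
Group 2: 1111 * 0.956 = 1062
Group 3: 2678 * 0.969 = 2595
Group 4: 5512 * 0.951 = 5242
Group 5: 1678 * 0.947 + 5724 * 0.317 = 1589 + 1815 = 3404
Net migration: Group 4 + 250 → 5492; Group 5 − 340 → 3064
Population now: 0–9=1431, 10–19=1062, 20–29=2595, 30–39=5492, 40+=3064
Scenario B total after 3 periods: 13644
Difference B − A = 13644 − 12639 = 1005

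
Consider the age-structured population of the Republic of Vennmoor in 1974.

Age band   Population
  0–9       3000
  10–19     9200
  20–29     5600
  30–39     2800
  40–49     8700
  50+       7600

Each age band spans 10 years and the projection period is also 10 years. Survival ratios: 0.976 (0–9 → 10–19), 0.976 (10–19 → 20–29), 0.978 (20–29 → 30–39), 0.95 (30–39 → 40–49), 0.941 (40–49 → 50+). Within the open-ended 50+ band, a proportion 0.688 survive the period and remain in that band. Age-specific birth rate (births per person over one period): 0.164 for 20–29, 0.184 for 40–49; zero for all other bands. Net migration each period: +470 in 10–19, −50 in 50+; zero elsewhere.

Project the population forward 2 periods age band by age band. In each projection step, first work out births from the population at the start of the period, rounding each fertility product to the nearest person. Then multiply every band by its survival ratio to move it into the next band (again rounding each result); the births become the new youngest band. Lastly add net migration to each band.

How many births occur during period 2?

1962

Period 1:
Births: 5600 × 0.164 = 918, 8700 × 0.184 = 1601 ⇒ total 2519
10–19: 3000 × 0.976 = 2928
20–29: 9200 × 0.976 = 8979
30–39: 5600 × 0.978 = 5477
40–49: 2800 × 0.95 = 2660
50+: 8700 × 0.941 + 7600 × 0.688 = 8187 + 5229 = 13416
Net migration: 10–19 + 470 → 3398; 50+ − 50 → 13366
Population now: 0–9=2519, 10–19=3398, 20–29=8979, 30–39=5477, 40–49=2660, 50+=13366
Period 2:
Births: 8979 × 0.164 = 1473, 2660 × 0.184 = 489 ⇒ total 1962
10–19: 2519 × 0.976 = 2459
20–29: 3398 × 0.976 = 3316
30–39: 8979 × 0.978 = 8781
40–49: 5477 × 0.95 = 5203
50+: 2660 × 0.941 + 13366 × 0.688 = 2503 + 9196 = 11699
Net migration: 10–19 + 470 → 2929; 50+ − 50 → 11649
Population now: 0–9=1962, 10–19=2929, 20–29=3316, 30–39=8781, 40–49=5203, 50+=11649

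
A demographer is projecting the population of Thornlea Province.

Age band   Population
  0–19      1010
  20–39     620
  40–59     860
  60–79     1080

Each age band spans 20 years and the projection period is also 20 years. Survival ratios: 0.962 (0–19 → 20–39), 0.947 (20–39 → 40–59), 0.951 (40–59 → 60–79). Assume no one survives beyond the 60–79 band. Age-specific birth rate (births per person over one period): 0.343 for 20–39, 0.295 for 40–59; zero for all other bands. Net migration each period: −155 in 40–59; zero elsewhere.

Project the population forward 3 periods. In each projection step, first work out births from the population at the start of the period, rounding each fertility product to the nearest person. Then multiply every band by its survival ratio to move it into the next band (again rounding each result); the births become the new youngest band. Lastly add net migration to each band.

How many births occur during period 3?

— Period 1 —
Births: 620 × 0.343 = 213  |  860 × 0.295 = 254 ⇒ total 467
20–39: 1010 × 0.962 = 972
40–59: 620 × 0.947 = 587
60–79: 860 × 0.951 = 818
Net migration: 40–59 − 155 → 432
Population now: 0–19=467, 20–39=972, 40–59=432, 60–79=818
— Period 2 —
Births: 972 × 0.343 = 333  |  432 × 0.295 = 127 ⇒ total 460
20–39: 467 × 0.962 = 449
40–59: 972 × 0.947 = 920
60–79: 432 × 0.951 = 411
Net migration: 40–59 − 155 → 765
Population now: 0–19=460, 20–39=449, 40–59=765, 60–79=411
— Period 3 —
Births: 449 × 0.343 = 154  |  765 × 0.295 = 226 ⇒ total 380
20–39: 460 × 0.962 = 443
40–59: 449 × 0.947 = 425
60–79: 765 × 0.951 = 728
Net migration: 40–59 − 155 → 270
Population now: 0–19=380, 20–39=443, 40–59=270, 60–79=728

380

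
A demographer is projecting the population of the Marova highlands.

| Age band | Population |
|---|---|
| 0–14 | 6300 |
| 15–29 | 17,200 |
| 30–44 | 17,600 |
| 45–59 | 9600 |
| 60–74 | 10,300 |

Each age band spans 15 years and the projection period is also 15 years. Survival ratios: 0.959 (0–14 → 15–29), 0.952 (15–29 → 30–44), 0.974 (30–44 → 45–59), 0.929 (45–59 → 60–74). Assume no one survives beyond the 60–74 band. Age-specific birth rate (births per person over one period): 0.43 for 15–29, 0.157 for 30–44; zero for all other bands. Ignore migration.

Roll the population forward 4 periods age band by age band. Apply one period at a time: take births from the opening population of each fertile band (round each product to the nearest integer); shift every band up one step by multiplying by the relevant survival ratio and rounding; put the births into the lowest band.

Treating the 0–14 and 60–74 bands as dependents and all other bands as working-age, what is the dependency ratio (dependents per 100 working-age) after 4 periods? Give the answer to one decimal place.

Period 1:
Births: 17200 × 0.43 = 7396 ; 17600 × 0.157 = 2763 ⇒ total 10159
15–29: 6300 × 0.959 = 6042
30–44: 17200 × 0.952 = 16374
45–59: 17600 × 0.974 = 17142
60–74: 9600 × 0.929 = 8918
Population now: 0–14=10159, 15–29=6042, 30–44=16374, 45–59=17142, 60–74=8918
Period 2:
Births: 6042 × 0.43 = 2598 ; 16374 × 0.157 = 2571 ⇒ total 5169
15–29: 10159 × 0.959 = 9742
30–44: 6042 × 0.952 = 5752
45–59: 16374 × 0.974 = 15948
60–74: 17142 × 0.929 = 15925
Population now: 0–14=5169, 15–29=9742, 30–44=5752, 45–59=15948, 60–74=15925
Period 3:
Births: 9742 × 0.43 = 4189 ; 5752 × 0.157 = 903 ⇒ total 5092
15–29: 5169 × 0.959 = 4957
30–44: 9742 × 0.952 = 9274
45–59: 5752 × 0.974 = 5602
60–74: 15948 × 0.929 = 14816
Population now: 0–14=5092, 15–29=4957, 30–44=9274, 45–59=5602, 60–74=14816
Period 4:
Births: 4957 × 0.43 = 2132 ; 9274 × 0.157 = 1456 ⇒ total 3588
15–29: 5092 × 0.959 = 4883
30–44: 4957 × 0.952 = 4719
45–59: 9274 × 0.974 = 9033
60–74: 5602 × 0.929 = 5204
Population now: 0–14=3588, 15–29=4883, 30–44=4719, 45–59=9033, 60–74=5204
Dependents (band 0–14 + band 60–74) = 3588 + 5204 = 8792; working-age = 18635; ratio = 8792/18635 × 100 = 47.2

47.2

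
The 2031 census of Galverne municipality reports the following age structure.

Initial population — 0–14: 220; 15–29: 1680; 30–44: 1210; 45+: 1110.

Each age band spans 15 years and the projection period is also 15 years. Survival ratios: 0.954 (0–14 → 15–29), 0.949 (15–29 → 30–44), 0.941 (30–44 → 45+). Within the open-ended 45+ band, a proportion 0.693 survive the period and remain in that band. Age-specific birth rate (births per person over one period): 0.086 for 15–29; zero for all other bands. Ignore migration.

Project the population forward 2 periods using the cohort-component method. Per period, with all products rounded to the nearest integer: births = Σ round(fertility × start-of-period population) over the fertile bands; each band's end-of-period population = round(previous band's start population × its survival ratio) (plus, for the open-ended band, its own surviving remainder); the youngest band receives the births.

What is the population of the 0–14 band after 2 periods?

[period 1]
Births: 1680 × 0.086 = 144
15–29: 220 × 0.954 = 210
30–44: 1680 × 0.949 = 1594
45+: 1210 × 0.941 + 1110 × 0.693 = 1139 + 769 = 1908
→ [144, 210, 1594, 1908]
[period 2]
Births: 210 × 0.086 = 18
15–29: 144 × 0.954 = 137
30–44: 210 × 0.949 = 199
45+: 1594 × 0.941 + 1908 × 0.693 = 1500 + 1322 = 2822
→ [18, 137, 199, 2822]

18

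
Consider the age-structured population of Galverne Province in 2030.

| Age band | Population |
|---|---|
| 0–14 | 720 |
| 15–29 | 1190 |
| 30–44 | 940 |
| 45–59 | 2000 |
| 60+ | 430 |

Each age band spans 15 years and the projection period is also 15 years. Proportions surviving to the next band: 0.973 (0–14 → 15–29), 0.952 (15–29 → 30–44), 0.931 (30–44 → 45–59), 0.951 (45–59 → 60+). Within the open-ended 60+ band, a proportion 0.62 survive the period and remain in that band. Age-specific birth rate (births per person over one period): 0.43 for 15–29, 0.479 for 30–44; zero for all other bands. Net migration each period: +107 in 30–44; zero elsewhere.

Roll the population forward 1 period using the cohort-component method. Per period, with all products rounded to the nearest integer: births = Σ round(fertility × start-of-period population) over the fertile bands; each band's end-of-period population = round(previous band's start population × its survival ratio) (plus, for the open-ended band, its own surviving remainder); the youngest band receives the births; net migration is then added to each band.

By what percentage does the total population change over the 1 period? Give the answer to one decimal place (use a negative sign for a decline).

12.6

[period 1]
Births: 1190 × 0.43 = 512 ; 940 × 0.479 = 450 → total 962
15–29: 720 × 0.973 = 701
30–44: 1190 × 0.952 = 1133
45–59: 940 × 0.931 = 875
60+: 2000 × 0.951 + 430 × 0.62 = 1902 + 267 = 2169
Net migration: 30–44 + 107 → 1240
End of period: [962, 701, 1240, 875, 2169]
Total: 5280 → 5947; change = 667; percentage change = 12.6%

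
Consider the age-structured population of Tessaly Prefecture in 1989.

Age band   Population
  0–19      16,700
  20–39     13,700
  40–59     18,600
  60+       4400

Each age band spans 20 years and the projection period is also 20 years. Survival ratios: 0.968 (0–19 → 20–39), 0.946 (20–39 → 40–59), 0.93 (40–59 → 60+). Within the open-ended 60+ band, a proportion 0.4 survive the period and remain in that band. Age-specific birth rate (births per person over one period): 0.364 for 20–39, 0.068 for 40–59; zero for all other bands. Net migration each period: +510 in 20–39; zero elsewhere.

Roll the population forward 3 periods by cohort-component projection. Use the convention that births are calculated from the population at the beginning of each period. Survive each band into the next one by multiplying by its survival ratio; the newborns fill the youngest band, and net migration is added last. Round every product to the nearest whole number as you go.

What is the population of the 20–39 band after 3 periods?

— Period 1 —
Births: 13700 × 0.364 = 4987 ; 18600 × 0.068 = 1265 → 6252
20–39: 16700 × 0.968 = 16166
40–59: 13700 × 0.946 = 12960
60+: 18600 × 0.93 + 4400 × 0.4 = 17298 + 1760 = 19058
Net migration: 20–39 + 510 → 16676
Population now: 0–19=6252, 20–39=16676, 40–59=12960, 60+=19058
— Period 2 —
Births: 16676 × 0.364 = 6070 ; 12960 × 0.068 = 881 → 6951
20–39: 6252 × 0.968 = 6052
40–59: 16676 × 0.946 = 15775
60+: 12960 × 0.93 + 19058 × 0.4 = 12053 + 7623 = 19676
Net migration: 20–39 + 510 → 6562
Population now: 0–19=6951, 20–39=6562, 40–59=15775, 60+=19676
— Period 3 —
Births: 6562 × 0.364 = 2389 ; 15775 × 0.068 = 1073 → 3462
20–39: 6951 × 0.968 = 6729
40–59: 6562 × 0.946 = 6208
60+: 15775 × 0.93 + 19676 × 0.4 = 14671 + 7870 = 22541
Net migration: 20–39 + 510 → 7239
Population now: 0–19=3462, 20–39=7239, 40–59=6208, 60+=22541

7239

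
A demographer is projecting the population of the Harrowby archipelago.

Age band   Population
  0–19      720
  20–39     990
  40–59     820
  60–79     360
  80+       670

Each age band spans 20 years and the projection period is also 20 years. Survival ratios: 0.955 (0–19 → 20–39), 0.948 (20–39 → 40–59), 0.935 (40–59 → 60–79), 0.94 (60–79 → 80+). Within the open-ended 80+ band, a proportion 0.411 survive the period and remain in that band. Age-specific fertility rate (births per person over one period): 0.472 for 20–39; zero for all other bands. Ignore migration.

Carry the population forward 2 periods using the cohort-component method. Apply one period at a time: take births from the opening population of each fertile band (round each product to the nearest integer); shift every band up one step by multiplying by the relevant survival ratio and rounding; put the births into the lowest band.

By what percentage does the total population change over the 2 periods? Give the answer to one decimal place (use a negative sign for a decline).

-8.0

Let group 1 be 0–19 through group 5 = 80+.
— Period 1 —
Births: 990 × 0.472 = 467
Group 2: 720 × 0.955 = 688
Group 3: 990 × 0.948 = 939
Group 4: 820 × 0.935 = 767
Group 5: 360 × 0.94 + 670 × 0.411 = 338 + 275 = 613
Giving 467 / 688 / 939 / 767 / 613.
— Period 2 —
Births: 688 × 0.472 = 325
Group 2: 467 × 0.955 = 446
Group 3: 688 × 0.948 = 652
Group 4: 939 × 0.935 = 878
Group 5: 767 × 0.94 + 613 × 0.411 = 721 + 252 = 973
Giving 325 / 446 / 652 / 878 / 973.
Total: 3560 → 3274; change = -286; percentage change = -8.0%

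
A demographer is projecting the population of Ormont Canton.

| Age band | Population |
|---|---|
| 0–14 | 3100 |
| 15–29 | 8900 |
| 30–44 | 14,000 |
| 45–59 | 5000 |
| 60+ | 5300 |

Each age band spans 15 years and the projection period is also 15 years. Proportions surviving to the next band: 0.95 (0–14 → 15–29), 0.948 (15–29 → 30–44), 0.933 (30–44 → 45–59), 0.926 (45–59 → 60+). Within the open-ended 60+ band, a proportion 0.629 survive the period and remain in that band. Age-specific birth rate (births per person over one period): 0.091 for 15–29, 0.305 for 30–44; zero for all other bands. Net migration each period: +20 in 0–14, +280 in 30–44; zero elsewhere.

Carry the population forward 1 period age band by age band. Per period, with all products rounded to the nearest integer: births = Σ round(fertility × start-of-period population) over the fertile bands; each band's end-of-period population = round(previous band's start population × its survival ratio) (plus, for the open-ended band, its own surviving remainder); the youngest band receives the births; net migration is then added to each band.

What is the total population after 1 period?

Let band 1 be 0–14 through band 5 = 60+.
Period 1:
Births: 8900 × 0.091 = 810 ; 14000 × 0.305 = 4270 — total 5080
Band 2: 3100 × 0.95 = 2945
Band 3: 8900 × 0.948 = 8437
Band 4: 14000 × 0.933 = 13062
Band 5: 5000 × 0.926 + 5300 × 0.629 = 4630 + 3334 = 7964
Net migration: Band 1 + 20 → 5100; Band 3 + 280 → 8717
Population now: 0–14=5100, 15–29=2945, 30–44=8717, 45–59=13062, 60+=7964
Total after period 1: 5100 + 2945 + 8717 + 13062 + 7964 = 37788

37788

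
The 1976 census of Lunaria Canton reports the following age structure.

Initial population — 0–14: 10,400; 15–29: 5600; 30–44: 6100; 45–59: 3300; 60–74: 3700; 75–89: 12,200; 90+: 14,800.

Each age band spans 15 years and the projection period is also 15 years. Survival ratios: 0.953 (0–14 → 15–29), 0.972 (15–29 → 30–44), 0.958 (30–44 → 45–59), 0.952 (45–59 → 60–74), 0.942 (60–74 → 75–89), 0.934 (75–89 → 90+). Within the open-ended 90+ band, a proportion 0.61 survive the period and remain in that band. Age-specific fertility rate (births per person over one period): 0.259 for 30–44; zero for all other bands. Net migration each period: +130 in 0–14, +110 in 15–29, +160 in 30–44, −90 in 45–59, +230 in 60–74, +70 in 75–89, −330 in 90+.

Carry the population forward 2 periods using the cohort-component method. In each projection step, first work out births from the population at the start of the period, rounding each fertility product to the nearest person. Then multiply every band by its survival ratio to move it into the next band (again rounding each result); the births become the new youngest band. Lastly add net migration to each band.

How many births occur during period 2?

Call the bands 1 to 7, youngest first.
[period 1]
Births: 6100 × 0.259 = 1580
Band 2: 10400 × 0.953 = 9911
Band 3: 5600 × 0.972 = 5443
Band 4: 6100 × 0.958 = 5844
Band 5: 3300 × 0.952 = 3142
Band 6: 3700 × 0.942 = 3485
Band 7: 12200 × 0.934 + 14800 × 0.61 = 11395 + 9028 = 20423
Net migration: Band 1 + 130 → 1710; Band 2 + 110 → 10021; Band 3 + 160 → 5603; Band 4 − 90 → 5754; Band 5 + 230 → 3372; Band 6 + 70 → 3555; Band 7 − 330 → 20093
Giving 1710 / 10021 / 5603 / 5754 / 3372 / 3555 / 20093.
[period 2]
Births: 5603 × 0.259 = 1451
Band 2: 1710 × 0.953 = 1630
Band 3: 10021 × 0.972 = 9740
Band 4: 5603 × 0.958 = 5368
Band 5: 5754 × 0.952 = 5478
Band 6: 3372 × 0.942 = 3176
Band 7: 3555 × 0.934 + 20093 × 0.61 = 3320 + 12257 = 15577
Net migration: Band 1 + 130 → 1581; Band 2 + 110 → 1740; Band 3 + 160 → 9900; Band 4 − 90 → 5278; Band 5 + 230 → 5708; Band 6 + 70 → 3246; Band 7 − 330 → 15247
Giving 1581 / 1740 / 9900 / 5278 / 5708 / 3246 / 15247.

1451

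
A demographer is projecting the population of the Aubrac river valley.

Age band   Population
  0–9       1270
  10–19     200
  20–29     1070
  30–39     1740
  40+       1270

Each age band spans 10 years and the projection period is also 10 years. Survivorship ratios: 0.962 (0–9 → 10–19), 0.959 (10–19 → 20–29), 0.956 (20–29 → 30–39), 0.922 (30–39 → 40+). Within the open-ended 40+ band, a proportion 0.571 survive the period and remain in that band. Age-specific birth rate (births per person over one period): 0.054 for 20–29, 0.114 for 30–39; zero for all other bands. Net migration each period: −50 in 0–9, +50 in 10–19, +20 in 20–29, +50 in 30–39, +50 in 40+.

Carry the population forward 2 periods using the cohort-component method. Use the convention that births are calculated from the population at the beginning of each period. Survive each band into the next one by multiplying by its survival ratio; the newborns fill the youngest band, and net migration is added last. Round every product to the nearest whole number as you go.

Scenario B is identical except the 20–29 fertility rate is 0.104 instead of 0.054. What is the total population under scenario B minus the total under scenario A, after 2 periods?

62

Let band 1 be 0–9 through band 5 = 40+.
After projecting period 1:
Births: 1070 × 0.054 = 58 ; 1740 × 0.114 = 198 → total 256
Band 2: 1270 × 0.962 = 1222
Band 3: 200 × 0.959 = 192
Band 4: 1070 × 0.956 = 1023
Band 5: 1740 × 0.922 + 1270 × 0.571 = 1604 + 725 = 2329
Net migration: Band 1 − 50 → 206; Band 2 + 50 → 1272; Band 3 + 20 → 212; Band 4 + 50 → 1073; Band 5 + 50 → 2379
Giving 206 / 1272 / 212 / 1073 / 2379.
After projecting period 2:
Births: 212 × 0.054 = 11 ; 1073 × 0.114 = 122 → total 133
Band 2: 206 × 0.962 = 198
Band 3: 1272 × 0.959 = 1220
Band 4: 212 × 0.956 = 203
Band 5: 1073 × 0.922 + 2379 × 0.571 = 989 + 1358 = 2347
Net migration: Band 1 − 50 → 83; Band 2 + 50 → 248; Band 3 + 20 → 1240; Band 4 + 50 → 253; Band 5 + 50 → 2397
Giving 83 / 248 / 1240 / 253 / 2397.
Scenario A total after 2 periods: 4221
Scenario B projection —
After projecting period 1:
Births: 1070 × 0.104 = 111 ; 1740 × 0.114 = 198 → total 309
Band 2: 1270 × 0.962 = 1222
Band 3: 200 × 0.959 = 192
Band 4: 1070 × 0.956 = 1023
Band 5: 1740 × 0.922 + 1270 × 0.571 = 1604 + 725 = 2329
Net migration: Band 1 − 50 → 259; Band 2 + 50 → 1272; Band 3 + 20 → 212; Band 4 + 50 → 1073; Band 5 + 50 → 2379
Giving 259 / 1272 / 212 / 1073 / 2379.
After projecting period 2:
Births: 212 × 0.104 = 22 ; 1073 × 0.114 = 122 → total 144
Band 2: 259 × 0.962 = 249
Band 3: 1272 × 0.959 = 1220
Band 4: 212 × 0.956 = 203
Band 5: 1073 × 0.922 + 2379 × 0.571 = 989 + 1358 = 2347
Net migration: Band 1 − 50 → 94; Band 2 + 50 → 299; Band 3 + 20 → 1240; Band 4 + 50 → 253; Band 5 + 50 → 2397
Giving 94 / 299 / 1240 / 253 / 2397.
Scenario B total after 2 periods: 4283
Difference B − A = 4283 − 4221 = 62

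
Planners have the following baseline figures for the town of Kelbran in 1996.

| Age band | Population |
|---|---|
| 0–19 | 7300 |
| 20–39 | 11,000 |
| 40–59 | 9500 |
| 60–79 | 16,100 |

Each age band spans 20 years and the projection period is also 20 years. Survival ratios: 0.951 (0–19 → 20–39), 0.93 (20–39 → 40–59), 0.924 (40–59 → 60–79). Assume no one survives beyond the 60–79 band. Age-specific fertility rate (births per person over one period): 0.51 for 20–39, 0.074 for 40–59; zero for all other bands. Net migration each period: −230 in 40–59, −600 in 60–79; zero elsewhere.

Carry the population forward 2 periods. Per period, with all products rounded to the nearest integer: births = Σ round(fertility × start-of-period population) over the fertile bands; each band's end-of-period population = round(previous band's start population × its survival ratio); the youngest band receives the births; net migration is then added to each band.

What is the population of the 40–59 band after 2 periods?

Call the bands 1 to 4, youngest first.
[period 1]
Births: 11000 × 0.51 = 5610, 9500 × 0.074 = 703 → total 6313
Band 2: 7300 × 0.951 = 6942
Band 3: 11000 × 0.93 = 10230
Band 4: 9500 × 0.924 = 8778
Net migration: Band 3 − 230 → 10000; Band 4 − 600 → 8178
End of period: [6313, 6942, 10000, 8178]
[period 2]
Births: 6942 × 0.51 = 3540, 10000 × 0.074 = 740 → total 4280
Band 2: 6313 × 0.951 = 6004
Band 3: 6942 × 0.93 = 6456
Band 4: 10000 × 0.924 = 9240
Net migration: Band 3 − 230 → 6226; Band 4 − 600 → 8640
End of period: [4280, 6004, 6226, 8640]

6226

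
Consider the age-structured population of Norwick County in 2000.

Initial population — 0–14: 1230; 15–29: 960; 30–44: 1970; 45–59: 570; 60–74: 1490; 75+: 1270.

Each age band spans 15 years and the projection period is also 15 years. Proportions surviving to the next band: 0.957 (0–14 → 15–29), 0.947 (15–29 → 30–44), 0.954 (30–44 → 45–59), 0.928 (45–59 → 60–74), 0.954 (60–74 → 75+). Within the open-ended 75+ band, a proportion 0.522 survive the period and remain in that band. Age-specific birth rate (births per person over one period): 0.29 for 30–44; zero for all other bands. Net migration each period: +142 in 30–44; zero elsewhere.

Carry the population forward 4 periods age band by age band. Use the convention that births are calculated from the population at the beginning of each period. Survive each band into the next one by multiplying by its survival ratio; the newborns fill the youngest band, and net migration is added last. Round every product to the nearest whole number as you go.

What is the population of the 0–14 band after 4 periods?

Call the groups 1 to 6, youngest first.
Period 1:
Births: 1970 × 0.29 = 571
Group 2: 1230 × 0.957 = 1177
Group 3: 960 × 0.947 = 909
Group 4: 1970 × 0.954 = 1879
Group 5: 570 × 0.928 = 529
Group 6: 1490 × 0.954 + 1270 × 0.522 = 1421 + 663 = 2084
Net migration: Group 3 + 142 → 1051
Population now: 0–14=571, 15–29=1177, 30–44=1051, 45–59=1879, 60–74=529, 75+=2084
Period 2:
Births: 1051 × 0.29 = 305
Group 2: 571 × 0.957 = 546
Group 3: 1177 × 0.947 = 1115
Group 4: 1051 × 0.954 = 1003
Group 5: 1879 × 0.928 = 1744
Group 6: 529 × 0.954 + 2084 × 0.522 = 505 + 1088 = 1593
Net migration: Group 3 + 142 → 1257
Population now: 0–14=305, 15–29=546, 30–44=1257, 45–59=1003, 60–74=1744, 75+=1593
Period 3:
Births: 1257 × 0.29 = 365
Group 2: 305 × 0.957 = 292
Group 3: 546 × 0.947 = 517
Group 4: 1257 × 0.954 = 1199
Group 5: 1003 × 0.928 = 931
Group 6: 1744 × 0.954 + 1593 × 0.522 = 1664 + 832 = 2496
Net migration: Group 3 + 142 → 659
Population now: 0–14=365, 15–29=292, 30–44=659, 45–59=1199, 60–74=931, 75+=2496
Period 4:
Births: 659 × 0.29 = 191
Group 2: 365 × 0.957 = 349
Group 3: 292 × 0.947 = 277
Group 4: 659 × 0.954 = 629
Group 5: 1199 × 0.928 = 1113
Group 6: 931 × 0.954 + 2496 × 0.522 = 888 + 1303 = 2191
Net migration: Group 3 + 142 → 419
Population now: 0–14=191, 15–29=349, 30–44=419, 45–59=629, 60–74=1113, 75+=2191

191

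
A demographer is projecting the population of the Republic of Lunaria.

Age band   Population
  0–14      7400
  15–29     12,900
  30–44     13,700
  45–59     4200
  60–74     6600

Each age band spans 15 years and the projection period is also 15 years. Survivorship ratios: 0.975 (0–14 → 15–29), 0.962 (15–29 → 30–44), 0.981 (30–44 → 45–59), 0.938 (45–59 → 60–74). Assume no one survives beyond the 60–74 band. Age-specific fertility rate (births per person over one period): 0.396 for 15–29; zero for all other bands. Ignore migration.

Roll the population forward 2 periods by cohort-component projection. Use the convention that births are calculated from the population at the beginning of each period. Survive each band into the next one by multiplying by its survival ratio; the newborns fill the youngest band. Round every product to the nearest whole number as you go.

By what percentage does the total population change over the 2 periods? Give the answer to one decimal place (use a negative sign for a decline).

(Bands numbered youngest = 1 to oldest = 5.)
After projecting period 1:
Births: 12900 × 0.396 = 5108
Band 2: 7400 × 0.975 = 7215
Band 3: 12900 × 0.962 = 12410
Band 4: 13700 × 0.981 = 13440
Band 5: 4200 × 0.938 = 3940
→ [5108, 7215, 12410, 13440, 3940]
After projecting period 2:
Births: 7215 × 0.396 = 2857
Band 2: 5108 × 0.975 = 4980
Band 3: 7215 × 0.962 = 6941
Band 4: 12410 × 0.981 = 12174
Band 5: 13440 × 0.938 = 12607
→ [2857, 4980, 6941, 12174, 12607]
Total: 44800 → 39559; change = -5241; percentage change = -11.7%

-11.7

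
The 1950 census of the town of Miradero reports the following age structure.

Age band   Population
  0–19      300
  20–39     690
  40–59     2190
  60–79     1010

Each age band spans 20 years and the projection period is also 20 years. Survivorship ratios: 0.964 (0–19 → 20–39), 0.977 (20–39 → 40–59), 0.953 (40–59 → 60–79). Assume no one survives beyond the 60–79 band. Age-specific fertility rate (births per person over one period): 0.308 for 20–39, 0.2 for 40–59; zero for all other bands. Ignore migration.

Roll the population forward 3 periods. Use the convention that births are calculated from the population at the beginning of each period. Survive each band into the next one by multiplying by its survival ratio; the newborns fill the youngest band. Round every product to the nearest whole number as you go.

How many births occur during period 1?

Period 1:
Births: 690 × 0.308 = 213, 2190 × 0.2 = 438 ⇒ total 651
20–39: 300 × 0.964 = 289
40–59: 690 × 0.977 = 674
60–79: 2190 × 0.953 = 2087
Giving 651 / 289 / 674 / 2087.

651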